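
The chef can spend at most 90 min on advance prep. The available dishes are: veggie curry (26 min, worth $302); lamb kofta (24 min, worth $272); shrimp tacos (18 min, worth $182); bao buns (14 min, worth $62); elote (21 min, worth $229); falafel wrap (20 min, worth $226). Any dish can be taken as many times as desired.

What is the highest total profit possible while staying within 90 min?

The ratio heuristic lands on 3×veggie curry (906) but leaves 12 min idle.
Replace 2×veggie curry with lamb kofta + 2×falafel wrap: the trade gains 120 net, giving 1026 at 90 min.

1026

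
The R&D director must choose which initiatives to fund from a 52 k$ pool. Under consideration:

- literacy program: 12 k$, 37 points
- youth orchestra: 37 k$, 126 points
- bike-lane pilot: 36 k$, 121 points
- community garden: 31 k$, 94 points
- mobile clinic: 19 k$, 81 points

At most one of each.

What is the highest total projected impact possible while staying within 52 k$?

175

By projected impact per k$: mobile clinic 4.26, youth orchestra 3.41, bike-lane pilot 3.36, literacy program 3.08 lead.
Filling by ratio: literacy program + mobile clinic for 118, with 21 k$ left unused.
Dropping literacy program frees 12 k$; slotting in community garden (31 k$) lifts the total to 175 at 50 k$.
The closest alternative, literacy program + youth orchestra, reaches only 163.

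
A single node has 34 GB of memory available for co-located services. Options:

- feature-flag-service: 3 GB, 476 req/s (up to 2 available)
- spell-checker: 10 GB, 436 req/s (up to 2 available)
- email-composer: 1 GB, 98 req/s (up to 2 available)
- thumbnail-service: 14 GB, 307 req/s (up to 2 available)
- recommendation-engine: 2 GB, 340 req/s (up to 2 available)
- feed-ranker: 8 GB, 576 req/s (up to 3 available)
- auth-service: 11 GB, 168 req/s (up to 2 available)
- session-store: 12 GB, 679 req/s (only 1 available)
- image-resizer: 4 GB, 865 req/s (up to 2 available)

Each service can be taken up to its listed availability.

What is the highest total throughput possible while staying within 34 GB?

Greedy by ratio would take 2×feature-flag-service + 2×email-composer + 2×recommendation-engine + feed-ranker + 2×image-resizer: 28 GB used, total 4134.
Dropping 2×email-composer frees 2 GB; slotting in feed-ranker (8 GB) lifts the total to 4514 at 34 GB.
Every other selection either busts 34 GB or exceeds an availability limit or fails to beat 4514.

4514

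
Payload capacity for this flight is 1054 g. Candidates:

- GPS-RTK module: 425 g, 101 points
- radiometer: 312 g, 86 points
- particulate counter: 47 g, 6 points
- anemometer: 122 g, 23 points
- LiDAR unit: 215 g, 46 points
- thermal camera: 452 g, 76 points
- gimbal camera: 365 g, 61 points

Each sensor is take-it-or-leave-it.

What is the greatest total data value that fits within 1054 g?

Ranking by ratio (data value/g): radiometer 0.28, GPS-RTK module 0.24, LiDAR unit 0.21, anemometer 0.19.
Taking GPS-RTK module + radiometer + particulate counter + LiDAR unit: 999 g used, 239 in data value.
Next best is GPS-RTK module + radiometer + LiDAR unit at 233 (952 g) — short by 6.

239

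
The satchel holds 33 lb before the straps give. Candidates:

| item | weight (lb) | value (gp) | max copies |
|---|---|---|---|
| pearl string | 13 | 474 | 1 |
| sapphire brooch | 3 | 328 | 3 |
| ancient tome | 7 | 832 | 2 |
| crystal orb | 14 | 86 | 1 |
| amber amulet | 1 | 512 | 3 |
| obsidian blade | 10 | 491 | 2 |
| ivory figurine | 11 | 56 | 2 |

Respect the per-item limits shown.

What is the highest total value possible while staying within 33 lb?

By value per lb: amber amulet 512.00, ancient tome 118.86, sapphire brooch 109.33 lead.
Filling by ratio: 3×sapphire brooch + 2×ancient tome + 3×amber amulet for 4184, with 7 lb left unused.
Replace sapphire brooch with obsidian blade: the trade gains 163 net, giving 4347 at 33 lb.

4347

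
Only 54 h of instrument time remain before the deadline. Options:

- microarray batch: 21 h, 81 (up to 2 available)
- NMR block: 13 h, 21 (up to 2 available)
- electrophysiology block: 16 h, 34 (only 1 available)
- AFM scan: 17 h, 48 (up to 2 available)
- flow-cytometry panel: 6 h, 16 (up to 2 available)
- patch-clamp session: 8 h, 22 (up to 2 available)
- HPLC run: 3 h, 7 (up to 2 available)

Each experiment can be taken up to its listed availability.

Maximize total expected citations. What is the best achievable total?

194

Taking the top-ratio experiments first gives 2×microarray batch + patch-clamp session + HPLC run for 191 (53 h).
Replace patch-clamp session and HPLC run with 2×flow-cytometry panel: the trade gains 3 net, giving 194 at 54 h.
That's the maximum — no swap from here does better than 194.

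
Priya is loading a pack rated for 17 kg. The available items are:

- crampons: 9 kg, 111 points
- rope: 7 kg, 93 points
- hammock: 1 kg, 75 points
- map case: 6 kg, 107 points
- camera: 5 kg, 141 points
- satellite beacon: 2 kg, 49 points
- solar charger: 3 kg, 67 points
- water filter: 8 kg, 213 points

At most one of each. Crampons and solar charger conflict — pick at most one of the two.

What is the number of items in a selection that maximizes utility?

4

Optimal total is 496.
For example hammock + camera + solar charger + water filter achieves it, using 17 kg.
Any selection reaching 496 contains exactly 4 items.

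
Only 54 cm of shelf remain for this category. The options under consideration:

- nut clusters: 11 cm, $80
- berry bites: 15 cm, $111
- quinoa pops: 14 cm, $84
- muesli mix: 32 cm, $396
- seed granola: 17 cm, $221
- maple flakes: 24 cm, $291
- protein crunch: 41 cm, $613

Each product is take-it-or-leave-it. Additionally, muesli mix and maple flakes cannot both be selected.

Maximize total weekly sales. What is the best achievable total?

693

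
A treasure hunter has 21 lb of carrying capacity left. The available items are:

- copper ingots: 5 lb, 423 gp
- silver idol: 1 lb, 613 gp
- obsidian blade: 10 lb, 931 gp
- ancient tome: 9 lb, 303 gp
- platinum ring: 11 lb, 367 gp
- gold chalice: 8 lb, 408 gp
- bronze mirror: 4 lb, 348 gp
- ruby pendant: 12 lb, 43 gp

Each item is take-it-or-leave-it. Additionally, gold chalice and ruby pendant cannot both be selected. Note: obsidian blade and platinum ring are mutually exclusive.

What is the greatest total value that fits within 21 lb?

2315

Copper ingots + silver idol + obsidian blade + bronze mirror uses 20 of the 21 lb and totals 2315.
Next best is copper ingots + silver idol + obsidian blade at 1967 (16 lb) — short by 348.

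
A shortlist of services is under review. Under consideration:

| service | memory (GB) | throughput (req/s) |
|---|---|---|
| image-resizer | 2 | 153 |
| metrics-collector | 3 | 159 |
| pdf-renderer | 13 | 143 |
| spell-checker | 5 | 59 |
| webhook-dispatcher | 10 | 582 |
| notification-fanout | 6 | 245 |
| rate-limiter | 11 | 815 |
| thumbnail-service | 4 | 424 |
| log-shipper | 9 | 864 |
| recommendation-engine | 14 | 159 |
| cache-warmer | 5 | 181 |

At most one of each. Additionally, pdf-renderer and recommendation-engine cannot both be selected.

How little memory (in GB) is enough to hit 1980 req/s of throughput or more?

Minimise GB subject to total throughput ≥ 1980.
rate-limiter + thumbnail-service + log-shipper: 2103 throughput at 24 GB.
Any bundle with less than 24 GB falls short of 1980.

24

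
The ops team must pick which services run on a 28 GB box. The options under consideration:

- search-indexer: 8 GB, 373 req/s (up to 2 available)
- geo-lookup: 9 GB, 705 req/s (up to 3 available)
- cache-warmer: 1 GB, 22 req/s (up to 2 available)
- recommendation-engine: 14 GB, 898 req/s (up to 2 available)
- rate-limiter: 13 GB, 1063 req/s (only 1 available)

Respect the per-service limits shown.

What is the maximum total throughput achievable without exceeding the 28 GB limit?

Filling by ratio: geo-lookup + 2×cache-warmer + rate-limiter for 1812, with 4 GB left unused.
Dropping cache-warmer and rate-limiter frees 14 GB; slotting in 2×geo-lookup (18 GB) lifts the total to 2137 at 28 GB.
That's the maximum — no swap from here does better than 2137.

2137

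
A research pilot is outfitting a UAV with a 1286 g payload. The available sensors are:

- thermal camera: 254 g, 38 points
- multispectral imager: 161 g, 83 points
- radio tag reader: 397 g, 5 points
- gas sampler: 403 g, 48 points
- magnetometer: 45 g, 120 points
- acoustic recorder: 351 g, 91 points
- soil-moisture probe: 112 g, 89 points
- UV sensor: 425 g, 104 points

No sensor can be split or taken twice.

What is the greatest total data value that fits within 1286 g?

487

Ranking by ratio (data value/g): magnetometer 2.67, soil-moisture probe 0.79, multispectral imager 0.52, acoustic recorder 0.26.
The ratio ordering already packs tightly: multispectral imager + magnetometer + acoustic recorder + soil-moisture probe + UV sensor, 1094 g, 487.
An exhaustive check of the 256 subsets confirms 487.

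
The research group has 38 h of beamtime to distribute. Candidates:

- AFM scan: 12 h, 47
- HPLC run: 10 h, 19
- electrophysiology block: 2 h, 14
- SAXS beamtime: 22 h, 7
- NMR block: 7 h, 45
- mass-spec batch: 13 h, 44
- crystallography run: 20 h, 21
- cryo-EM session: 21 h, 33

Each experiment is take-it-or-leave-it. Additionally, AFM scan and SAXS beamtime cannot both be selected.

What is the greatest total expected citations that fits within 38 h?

150

Density check — electrophysiology block 7.00, NMR block 6.43, AFM scan 3.92 are the best per h.
Best packing: AFM scan + electrophysiology block + NMR block + mass-spec batch — 34 h, 150 total.
Runner-up AFM scan + NMR block + mass-spec batch tops out at 136.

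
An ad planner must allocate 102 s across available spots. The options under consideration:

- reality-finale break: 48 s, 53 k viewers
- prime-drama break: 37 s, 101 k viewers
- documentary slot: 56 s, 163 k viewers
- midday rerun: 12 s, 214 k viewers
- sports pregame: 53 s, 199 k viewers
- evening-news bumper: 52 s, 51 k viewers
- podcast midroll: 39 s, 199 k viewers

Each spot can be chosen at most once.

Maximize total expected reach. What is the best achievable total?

Taking prime-drama break + midday rerun + sports pregame: 102 s used, 514 in expected reach.

514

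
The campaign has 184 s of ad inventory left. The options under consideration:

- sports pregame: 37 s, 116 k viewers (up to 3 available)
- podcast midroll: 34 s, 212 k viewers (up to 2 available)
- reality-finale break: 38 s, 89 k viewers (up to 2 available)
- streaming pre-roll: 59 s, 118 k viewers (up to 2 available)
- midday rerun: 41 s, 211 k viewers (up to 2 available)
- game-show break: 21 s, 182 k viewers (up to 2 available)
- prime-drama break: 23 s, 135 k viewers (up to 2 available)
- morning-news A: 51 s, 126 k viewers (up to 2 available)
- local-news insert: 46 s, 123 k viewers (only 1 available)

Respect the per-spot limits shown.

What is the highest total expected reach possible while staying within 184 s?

1134

Greedy by ratio would take 2×podcast midroll + 2×game-show break + 2×prime-drama break: 156 s used, total 1058.
Dropping prime-drama break frees 23 s; slotting in midday rerun (41 s) lifts the total to 1134 at 174 s.
The spare 10 s is too small for any remaining spot, and no exchange beats 1134.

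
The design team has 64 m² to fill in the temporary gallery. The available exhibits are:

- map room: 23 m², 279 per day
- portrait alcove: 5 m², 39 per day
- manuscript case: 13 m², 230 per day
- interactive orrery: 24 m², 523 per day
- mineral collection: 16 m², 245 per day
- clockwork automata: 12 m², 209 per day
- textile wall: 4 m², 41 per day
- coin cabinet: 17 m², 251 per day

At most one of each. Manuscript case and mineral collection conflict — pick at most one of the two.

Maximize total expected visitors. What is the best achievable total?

1084

Ranking by ratio (expected visitors/m²): interactive orrery 21.79, manuscript case 17.69, clockwork automata 17.42, mineral collection 15.31.
Greedy by ratio would take portrait alcove + manuscript case + interactive orrery + clockwork automata + textile wall: 58 m² used, total 1042.
Dropping clockwork automata frees 12 m²; slotting in coin cabinet (17 m²) lifts the total to 1084 at 63 m².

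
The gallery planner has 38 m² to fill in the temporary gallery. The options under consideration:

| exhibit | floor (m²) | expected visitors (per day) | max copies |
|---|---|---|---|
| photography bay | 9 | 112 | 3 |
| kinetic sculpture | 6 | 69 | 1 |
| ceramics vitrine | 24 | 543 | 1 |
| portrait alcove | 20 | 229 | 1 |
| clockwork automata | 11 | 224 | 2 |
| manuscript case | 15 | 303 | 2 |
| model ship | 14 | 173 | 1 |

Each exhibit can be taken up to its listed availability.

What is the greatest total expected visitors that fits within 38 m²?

Taking ceramics vitrine + clockwork automata: 35 m² used, 767 in expected visitors.
The spare 3 m² is too small for any remaining exhibit, and no exchange beats 767.

767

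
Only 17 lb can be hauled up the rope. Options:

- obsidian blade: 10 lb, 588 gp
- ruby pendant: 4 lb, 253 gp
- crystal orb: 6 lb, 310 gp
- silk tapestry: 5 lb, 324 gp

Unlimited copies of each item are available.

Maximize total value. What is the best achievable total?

Filling by ratio: 3×silk tapestry for 972, with 2 lb left unused.
The 10 lb tied up in 2×silk tapestry is better spent on 3×ruby pendant — total rises to 1083 (17 lb).
Every other selection either busts 17 lb or fails to beat 1083.

1083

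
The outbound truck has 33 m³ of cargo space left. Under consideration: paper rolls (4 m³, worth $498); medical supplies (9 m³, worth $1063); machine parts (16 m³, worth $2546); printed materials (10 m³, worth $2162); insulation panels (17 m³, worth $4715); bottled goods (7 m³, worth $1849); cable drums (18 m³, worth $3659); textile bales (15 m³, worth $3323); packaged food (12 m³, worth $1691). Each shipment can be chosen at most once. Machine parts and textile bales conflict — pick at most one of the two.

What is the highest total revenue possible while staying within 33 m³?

8038

The ratio heuristic lands on paper rolls + insulation panels + bottled goods (7062) but leaves 5 m³ idle.
The 11 m³ tied up in paper rolls and bottled goods is better spent on textile bales — total rises to 8038 (32 m³).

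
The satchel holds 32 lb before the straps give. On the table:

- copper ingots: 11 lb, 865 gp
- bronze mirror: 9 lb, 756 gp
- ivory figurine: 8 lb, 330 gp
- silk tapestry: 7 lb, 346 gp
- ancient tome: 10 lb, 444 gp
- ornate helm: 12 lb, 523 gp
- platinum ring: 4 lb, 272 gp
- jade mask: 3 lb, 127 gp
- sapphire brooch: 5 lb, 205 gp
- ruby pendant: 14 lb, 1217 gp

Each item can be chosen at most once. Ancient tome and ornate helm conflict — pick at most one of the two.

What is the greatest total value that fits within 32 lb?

The ratio heuristic lands on bronze mirror + platinum ring + jade mask + ruby pendant (2372) but leaves 2 lb idle.
Dropping bronze mirror frees 9 lb; slotting in copper ingots (11 lb) lifts the total to 2481 at 32 lb.
Next best is bronze mirror + platinum ring + sapphire brooch + ruby pendant at 2450 (32 lb) — short by 31.

2481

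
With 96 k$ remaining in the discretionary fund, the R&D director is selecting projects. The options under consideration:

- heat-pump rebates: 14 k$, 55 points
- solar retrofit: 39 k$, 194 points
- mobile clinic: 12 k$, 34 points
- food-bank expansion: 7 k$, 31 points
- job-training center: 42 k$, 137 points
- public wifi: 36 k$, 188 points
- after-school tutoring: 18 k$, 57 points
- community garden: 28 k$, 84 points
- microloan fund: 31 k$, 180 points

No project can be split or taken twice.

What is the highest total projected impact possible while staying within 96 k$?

Ranking by ratio (projected impact/k$): microloan fund 5.81, public wifi 5.22, solar retrofit 4.97.
Filling by ratio: heat-pump rebates + food-bank expansion + public wifi + microloan fund for 454, with 8 k$ left unused.
Dropping microloan fund frees 31 k$; slotting in solar retrofit (39 k$) lifts the total to 468 at 96 k$.
Every other selection either busts 96 k$ or fails to beat 468.

468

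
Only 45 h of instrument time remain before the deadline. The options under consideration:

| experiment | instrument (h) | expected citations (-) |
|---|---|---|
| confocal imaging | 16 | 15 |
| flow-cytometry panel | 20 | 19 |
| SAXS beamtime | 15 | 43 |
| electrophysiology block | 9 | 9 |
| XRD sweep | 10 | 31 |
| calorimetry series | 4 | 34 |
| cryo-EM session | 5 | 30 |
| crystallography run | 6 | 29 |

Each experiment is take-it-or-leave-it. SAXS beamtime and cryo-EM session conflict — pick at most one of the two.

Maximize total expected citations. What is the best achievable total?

146

Taking SAXS beamtime + electrophysiology block + XRD sweep + calorimetry series + crystallography run: 44 h used, 146 in expected citations.
That's the maximum — no feasible swap from here does better than 146.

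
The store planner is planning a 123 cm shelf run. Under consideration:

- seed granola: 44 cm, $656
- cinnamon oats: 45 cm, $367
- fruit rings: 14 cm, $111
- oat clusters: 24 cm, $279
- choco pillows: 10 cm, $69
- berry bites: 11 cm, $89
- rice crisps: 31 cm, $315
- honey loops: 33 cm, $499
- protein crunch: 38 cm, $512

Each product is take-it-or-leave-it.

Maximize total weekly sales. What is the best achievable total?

1667

Density check — honey loops 15.12, seed granola 14.91, protein crunch 13.47 are the best per cm.
Taking seed granola + honey loops + protein crunch: 115 cm used, 1667 in weekly sales.
The closest alternative, seed granola + oat clusters + choco pillows + berry bites + honey loops, reaches only 1592.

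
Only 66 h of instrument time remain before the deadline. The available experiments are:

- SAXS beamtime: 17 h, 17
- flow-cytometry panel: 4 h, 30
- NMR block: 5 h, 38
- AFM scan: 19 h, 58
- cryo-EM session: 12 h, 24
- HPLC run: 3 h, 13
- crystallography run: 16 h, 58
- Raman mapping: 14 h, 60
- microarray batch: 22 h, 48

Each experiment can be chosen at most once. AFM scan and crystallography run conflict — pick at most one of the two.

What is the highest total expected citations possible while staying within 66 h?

Flow-cytometry panel + NMR block + HPLC run + crystallography run + Raman mapping + microarray batch uses 64 of the 66 h and totals 247.
An exhaustive check of the 512 subsets confirms 247.

247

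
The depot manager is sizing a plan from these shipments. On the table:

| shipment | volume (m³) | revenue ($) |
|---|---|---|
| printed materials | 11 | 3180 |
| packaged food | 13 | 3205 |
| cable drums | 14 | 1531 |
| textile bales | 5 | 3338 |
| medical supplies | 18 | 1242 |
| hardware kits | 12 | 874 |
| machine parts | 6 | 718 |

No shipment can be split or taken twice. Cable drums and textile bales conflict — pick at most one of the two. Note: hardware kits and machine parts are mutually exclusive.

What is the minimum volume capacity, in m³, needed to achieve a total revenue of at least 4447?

16

Need the lightest bundle worth ≥ 4447.
printed materials + textile bales reaches 6518 using 16 m³.
Below 16 m³ the best achievable stays under 4447.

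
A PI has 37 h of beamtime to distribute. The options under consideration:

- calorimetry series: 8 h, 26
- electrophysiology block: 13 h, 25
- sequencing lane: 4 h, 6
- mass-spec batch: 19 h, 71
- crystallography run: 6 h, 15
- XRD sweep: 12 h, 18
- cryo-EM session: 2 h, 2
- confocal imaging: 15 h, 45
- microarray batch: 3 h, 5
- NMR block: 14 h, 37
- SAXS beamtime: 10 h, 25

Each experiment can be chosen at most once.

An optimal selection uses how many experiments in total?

3

Optimal total is 122.
calorimetry series + mass-spec batch + SAXS beamtime hits 122 at 37 h.
All optima have 3 experiments.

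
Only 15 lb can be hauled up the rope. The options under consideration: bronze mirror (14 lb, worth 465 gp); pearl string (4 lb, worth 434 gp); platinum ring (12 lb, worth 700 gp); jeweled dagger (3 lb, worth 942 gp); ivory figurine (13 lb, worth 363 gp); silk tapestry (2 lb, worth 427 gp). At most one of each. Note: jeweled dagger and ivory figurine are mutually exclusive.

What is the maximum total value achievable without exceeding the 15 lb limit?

1803

Pearl string + jeweled dagger + silk tapestry uses 9 of the 15 lb and totals 1803.
Next best is platinum ring + jeweled dagger at 1642 (15 lb) — short by 161.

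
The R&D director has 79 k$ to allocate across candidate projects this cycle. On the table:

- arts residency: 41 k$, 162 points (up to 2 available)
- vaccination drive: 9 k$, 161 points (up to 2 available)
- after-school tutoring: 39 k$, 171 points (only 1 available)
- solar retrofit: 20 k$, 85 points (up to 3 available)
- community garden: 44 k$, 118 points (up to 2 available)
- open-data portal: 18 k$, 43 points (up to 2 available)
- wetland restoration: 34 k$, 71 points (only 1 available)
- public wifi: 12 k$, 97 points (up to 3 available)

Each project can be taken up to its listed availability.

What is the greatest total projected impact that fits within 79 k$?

698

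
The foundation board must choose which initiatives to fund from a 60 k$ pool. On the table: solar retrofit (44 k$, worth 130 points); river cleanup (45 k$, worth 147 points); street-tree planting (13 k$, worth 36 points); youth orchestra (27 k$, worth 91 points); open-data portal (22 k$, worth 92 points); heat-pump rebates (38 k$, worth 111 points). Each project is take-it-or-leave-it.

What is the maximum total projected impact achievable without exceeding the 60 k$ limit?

203

The ratio heuristic lands on youth orchestra + open-data portal (183) but leaves 11 k$ idle.
Dropping youth orchestra frees 27 k$; slotting in heat-pump rebates (38 k$) lifts the total to 203 at 60 k$.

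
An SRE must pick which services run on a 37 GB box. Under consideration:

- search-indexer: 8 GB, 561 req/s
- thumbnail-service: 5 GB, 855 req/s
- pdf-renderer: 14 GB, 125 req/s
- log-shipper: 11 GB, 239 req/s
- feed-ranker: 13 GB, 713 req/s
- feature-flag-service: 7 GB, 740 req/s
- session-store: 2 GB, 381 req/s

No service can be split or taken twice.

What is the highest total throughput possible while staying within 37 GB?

3250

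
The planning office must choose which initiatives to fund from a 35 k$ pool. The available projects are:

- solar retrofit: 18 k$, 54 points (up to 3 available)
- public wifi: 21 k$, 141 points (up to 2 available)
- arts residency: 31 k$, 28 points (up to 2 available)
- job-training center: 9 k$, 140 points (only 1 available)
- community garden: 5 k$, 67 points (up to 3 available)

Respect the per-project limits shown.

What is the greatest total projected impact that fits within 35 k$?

348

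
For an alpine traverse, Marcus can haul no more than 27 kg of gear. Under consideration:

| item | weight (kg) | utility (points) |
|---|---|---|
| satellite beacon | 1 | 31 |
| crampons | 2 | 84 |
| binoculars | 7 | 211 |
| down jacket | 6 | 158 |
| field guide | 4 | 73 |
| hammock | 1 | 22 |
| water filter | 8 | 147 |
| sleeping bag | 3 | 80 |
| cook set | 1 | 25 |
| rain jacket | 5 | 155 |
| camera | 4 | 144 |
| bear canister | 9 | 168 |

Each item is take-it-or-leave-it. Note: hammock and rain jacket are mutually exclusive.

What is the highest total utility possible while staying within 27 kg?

832

Crampons + binoculars + down jacket + sleeping bag + rain jacket + camera uses 27 of the 27 kg and totals 832.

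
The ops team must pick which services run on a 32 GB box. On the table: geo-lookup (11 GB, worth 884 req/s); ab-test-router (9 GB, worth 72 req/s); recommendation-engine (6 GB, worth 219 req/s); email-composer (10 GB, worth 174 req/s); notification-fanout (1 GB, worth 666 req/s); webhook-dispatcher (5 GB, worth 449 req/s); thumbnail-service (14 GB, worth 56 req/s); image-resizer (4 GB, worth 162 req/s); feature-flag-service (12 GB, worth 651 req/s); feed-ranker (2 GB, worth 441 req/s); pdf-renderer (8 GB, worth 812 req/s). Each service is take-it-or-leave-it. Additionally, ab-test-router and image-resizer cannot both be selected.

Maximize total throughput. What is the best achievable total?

By throughput per GB: notification-fanout 666.00, feed-ranker 220.50, pdf-renderer 101.50, webhook-dispatcher 89.80 lead.
Best packing: geo-lookup + notification-fanout + webhook-dispatcher + image-resizer + feed-ranker + pdf-renderer — 31 GB, 3414 total.

3414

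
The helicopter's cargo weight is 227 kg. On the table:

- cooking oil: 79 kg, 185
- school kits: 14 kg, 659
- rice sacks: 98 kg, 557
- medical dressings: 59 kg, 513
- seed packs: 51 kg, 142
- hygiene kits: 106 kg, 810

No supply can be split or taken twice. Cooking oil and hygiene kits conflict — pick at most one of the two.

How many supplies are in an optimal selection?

The maximum people served within 227 kg is 2026.
For example school kits + rice sacks + hygiene kits achieves it, using 218 kg.
All optima have 3 supplies.

3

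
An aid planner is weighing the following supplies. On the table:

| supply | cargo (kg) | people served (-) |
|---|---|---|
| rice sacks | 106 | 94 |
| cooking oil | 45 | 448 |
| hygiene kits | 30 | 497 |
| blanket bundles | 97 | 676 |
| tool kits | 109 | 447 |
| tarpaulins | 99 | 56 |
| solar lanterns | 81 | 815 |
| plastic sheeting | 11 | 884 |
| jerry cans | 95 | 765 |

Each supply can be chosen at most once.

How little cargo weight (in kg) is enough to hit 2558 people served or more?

167

Minimise kg subject to total people served ≥ 2558.
cooking oil + hygiene kits + solar lanterns + plastic sheeting reaches 2644 using 167 kg.
Below 167 kg the best achievable stays under 2558.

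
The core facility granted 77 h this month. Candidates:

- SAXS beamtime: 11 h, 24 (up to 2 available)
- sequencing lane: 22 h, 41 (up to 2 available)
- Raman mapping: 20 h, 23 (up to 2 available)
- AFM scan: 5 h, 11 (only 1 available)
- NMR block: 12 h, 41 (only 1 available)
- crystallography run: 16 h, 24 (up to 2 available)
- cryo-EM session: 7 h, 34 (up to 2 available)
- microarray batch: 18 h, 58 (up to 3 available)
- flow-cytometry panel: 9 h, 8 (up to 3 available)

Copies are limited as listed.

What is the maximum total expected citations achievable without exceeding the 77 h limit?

253

Density check — cryo-EM session 4.86, NMR block 3.42, microarray batch 3.22, AFM scan 2.20 are the best per h.
Filling by ratio: AFM scan + NMR block + 2×cryo-EM session + 2×microarray batch + flow-cytometry panel for 244, with 1 h left unused.
Dropping NMR block and flow-cytometry panel frees 21 h; slotting in microarray batch (18 h) lifts the total to 253 at 73 h.
That's the maximum — no swap from here does better than 253.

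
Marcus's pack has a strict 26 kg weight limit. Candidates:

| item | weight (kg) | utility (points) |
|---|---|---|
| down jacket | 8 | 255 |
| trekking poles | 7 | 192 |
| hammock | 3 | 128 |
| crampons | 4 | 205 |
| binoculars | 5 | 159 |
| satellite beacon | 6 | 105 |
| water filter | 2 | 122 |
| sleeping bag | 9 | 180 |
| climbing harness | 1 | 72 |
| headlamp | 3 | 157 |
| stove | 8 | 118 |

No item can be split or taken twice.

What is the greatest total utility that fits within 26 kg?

Density check — climbing harness 72.00, water filter 61.00, headlamp 52.33, crampons 51.25 are the best per kg.
Best packing: down jacket + hammock + crampons + binoculars + water filter + climbing harness + headlamp — 26 kg, 1098 total.
Next best is trekking poles + hammock + crampons + binoculars + water filter + climbing harness + headlamp at 1035 (25 kg) — short by 63.

1098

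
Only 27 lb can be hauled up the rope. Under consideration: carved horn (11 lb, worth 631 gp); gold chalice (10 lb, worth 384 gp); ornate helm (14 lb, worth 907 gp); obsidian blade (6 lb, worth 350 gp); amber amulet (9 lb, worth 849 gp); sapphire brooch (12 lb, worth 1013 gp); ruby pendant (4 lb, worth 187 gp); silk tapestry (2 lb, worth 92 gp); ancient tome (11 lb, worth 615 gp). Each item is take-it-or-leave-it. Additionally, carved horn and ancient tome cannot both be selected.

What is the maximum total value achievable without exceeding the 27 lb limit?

Ranking by ratio (value/lb): amber amulet 94.33, sapphire brooch 84.42, ornate helm 64.79.
Taking obsidian blade + amber amulet + sapphire brooch: 27 lb used, 2212 in value.
Every other selection either busts 27 lb or breaks a pairing rule or fails to beat 2212.

2212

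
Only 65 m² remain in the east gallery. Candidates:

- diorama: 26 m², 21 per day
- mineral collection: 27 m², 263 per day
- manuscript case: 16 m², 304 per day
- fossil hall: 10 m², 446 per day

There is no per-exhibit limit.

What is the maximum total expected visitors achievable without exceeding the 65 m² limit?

Density check — fossil hall 44.60, manuscript case 19.00, mineral collection 9.74, diorama 0.81 are the best per m².
6×fossil hall uses 60 of the 65 m² and totals 2676.
No other feasible combination exceeds 2676.

2676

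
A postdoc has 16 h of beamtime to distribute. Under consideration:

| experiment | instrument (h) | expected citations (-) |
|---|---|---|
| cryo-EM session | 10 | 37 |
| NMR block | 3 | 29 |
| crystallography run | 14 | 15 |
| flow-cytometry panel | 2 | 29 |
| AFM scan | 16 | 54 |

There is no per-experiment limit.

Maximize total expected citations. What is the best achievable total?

8×flow-cytometry panel uses 16 of the 16 h and totals 232.
No other feasible combination exceeds 232.

232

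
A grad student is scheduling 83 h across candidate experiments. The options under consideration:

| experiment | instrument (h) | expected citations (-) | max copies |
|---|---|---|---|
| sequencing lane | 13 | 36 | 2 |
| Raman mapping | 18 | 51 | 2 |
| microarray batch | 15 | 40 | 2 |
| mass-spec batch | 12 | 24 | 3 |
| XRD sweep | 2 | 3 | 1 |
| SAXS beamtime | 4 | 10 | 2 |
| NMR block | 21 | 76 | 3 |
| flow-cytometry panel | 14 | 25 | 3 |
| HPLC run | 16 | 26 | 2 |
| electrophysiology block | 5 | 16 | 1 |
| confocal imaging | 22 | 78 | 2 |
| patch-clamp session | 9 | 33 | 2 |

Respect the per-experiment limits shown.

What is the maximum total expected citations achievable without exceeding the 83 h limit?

298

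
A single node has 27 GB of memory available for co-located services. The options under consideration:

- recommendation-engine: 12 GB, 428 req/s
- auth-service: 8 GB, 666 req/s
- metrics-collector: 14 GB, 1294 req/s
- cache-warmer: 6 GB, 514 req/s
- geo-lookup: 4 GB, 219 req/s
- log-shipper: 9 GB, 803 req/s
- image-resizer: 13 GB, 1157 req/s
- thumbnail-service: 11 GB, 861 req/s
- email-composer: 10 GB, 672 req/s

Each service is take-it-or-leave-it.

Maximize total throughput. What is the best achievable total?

By throughput per GB: metrics-collector 92.43, log-shipper 89.22, image-resizer 89.00, cache-warmer 85.67 lead.
Greedy by ratio would take metrics-collector + geo-lookup + log-shipper: 27 GB used, total 2316.
Replace geo-lookup and log-shipper with image-resizer: the trade gains 135 net, giving 2451 at 27 GB.
The closest alternative, auth-service + cache-warmer + image-resizer, reaches only 2337.

2451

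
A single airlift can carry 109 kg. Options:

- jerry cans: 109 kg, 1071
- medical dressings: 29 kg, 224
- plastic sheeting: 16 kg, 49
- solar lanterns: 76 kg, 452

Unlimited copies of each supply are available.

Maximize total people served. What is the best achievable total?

Density check — jerry cans 9.83, medical dressings 7.72, solar lanterns 5.95 are the best per kg.
Jerry cans uses 109 of the 109 kg and totals 1071.

1071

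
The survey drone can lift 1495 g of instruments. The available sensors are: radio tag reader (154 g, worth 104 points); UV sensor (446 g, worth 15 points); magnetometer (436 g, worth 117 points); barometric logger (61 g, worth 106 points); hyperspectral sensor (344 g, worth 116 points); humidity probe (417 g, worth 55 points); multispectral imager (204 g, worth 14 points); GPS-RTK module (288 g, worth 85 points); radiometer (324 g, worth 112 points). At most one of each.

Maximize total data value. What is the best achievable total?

The ratio heuristic lands on radio tag reader + barometric logger + hyperspectral sensor + multispectral imager + GPS-RTK module + radiometer (537) but leaves 120 g idle.
The 492 g tied up in multispectral imager and GPS-RTK module is better spent on magnetometer — total rises to 555 (1319 g).
The spare 176 g is too small for any remaining sensor, and no exchange beats 555.

555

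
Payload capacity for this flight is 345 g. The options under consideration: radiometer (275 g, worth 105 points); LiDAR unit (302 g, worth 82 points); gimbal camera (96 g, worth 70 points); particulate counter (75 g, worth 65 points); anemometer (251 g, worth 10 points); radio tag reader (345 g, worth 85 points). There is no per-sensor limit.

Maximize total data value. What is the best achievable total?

Ranking by ratio (data value/g): particulate counter 0.87, gimbal camera 0.73, radiometer 0.38, LiDAR unit 0.27.
Greedy by ratio would take 4×particulate counter: 300 g used, total 260.
The 150 g tied up in 2×particulate counter is better spent on 2×gimbal camera — total rises to 270 (342 g).
Every other selection either busts 345 g or fails to beat 270.

270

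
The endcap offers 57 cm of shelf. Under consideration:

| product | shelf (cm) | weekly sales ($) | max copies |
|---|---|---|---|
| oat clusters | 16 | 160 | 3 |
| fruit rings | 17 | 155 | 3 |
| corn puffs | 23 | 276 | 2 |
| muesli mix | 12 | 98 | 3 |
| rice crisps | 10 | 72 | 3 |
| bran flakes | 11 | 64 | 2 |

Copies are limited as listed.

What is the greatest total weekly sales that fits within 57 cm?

2×corn puffs + rice crisps uses 56 of the 57 cm and totals 624.
Nothing else within 57 cm beats 624.

624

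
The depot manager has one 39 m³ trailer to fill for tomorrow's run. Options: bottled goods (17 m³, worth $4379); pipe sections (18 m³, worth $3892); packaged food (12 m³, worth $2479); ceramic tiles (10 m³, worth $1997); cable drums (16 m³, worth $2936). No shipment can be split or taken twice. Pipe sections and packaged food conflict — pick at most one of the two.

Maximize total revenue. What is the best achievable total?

8855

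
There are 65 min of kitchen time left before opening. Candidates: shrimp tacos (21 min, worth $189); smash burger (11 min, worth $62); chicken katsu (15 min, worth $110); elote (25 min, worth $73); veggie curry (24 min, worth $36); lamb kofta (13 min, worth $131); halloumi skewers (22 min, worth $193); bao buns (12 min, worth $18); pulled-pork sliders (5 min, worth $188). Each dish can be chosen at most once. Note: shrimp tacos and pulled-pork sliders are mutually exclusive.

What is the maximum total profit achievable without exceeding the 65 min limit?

622

Taking chicken katsu + lamb kofta + halloumi skewers + pulled-pork sliders: 55 min used, 622 in profit.
That's the maximum — no feasible swap from here does better than 622.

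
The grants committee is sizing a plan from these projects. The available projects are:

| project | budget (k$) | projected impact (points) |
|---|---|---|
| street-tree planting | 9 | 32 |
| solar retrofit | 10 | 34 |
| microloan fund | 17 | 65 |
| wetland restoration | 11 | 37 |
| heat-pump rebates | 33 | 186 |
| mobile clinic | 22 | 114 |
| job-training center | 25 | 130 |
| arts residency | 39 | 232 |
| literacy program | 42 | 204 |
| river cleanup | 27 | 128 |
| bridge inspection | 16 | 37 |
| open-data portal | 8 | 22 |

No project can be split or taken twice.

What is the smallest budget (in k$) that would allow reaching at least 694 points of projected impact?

Need the lightest bundle worth ≥ 694.
street-tree planting + heat-pump rebates + mobile clinic + job-training center + arts residency reaches 694 using 128 k$.
Below 128 k$ the best achievable stays under 694.

128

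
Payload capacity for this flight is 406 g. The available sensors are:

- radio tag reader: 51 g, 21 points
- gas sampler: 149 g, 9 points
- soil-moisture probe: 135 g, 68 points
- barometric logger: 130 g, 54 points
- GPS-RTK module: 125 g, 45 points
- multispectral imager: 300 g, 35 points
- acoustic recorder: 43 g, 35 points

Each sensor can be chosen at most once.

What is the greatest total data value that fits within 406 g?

The ratio ordering already packs tightly: radio tag reader + soil-moisture probe + barometric logger + acoustic recorder, 359 g, 178.
No other feasible combination exceeds 178.

178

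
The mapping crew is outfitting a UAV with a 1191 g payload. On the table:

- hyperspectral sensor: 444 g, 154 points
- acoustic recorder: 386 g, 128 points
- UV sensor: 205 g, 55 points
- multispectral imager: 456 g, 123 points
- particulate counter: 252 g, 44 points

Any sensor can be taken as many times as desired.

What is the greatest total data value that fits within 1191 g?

384

A density-first pass picks 2×hyperspectral sensor + UV sensor — 363 at 1093 g.
Dropping 2×hyperspectral sensor and UV sensor frees 1093 g; slotting in 3×acoustic recorder (1158 g) lifts the total to 384 at 1158 g.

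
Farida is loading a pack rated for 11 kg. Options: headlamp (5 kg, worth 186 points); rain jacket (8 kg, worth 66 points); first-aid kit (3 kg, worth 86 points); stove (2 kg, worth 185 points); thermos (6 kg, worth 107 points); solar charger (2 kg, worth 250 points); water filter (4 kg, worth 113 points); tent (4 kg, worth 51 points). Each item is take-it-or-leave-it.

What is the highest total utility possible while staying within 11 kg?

Greedy by ratio would take headlamp + stove + solar charger: 9 kg used, total 621.
Replace headlamp with first-aid kit + water filter: the trade gains 13 net, giving 634 at 11 kg.

634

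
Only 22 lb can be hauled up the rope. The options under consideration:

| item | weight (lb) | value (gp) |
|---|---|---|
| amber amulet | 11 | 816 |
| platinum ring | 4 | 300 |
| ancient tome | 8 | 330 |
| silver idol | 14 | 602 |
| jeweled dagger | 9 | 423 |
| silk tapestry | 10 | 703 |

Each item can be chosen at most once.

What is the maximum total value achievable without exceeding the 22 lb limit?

1519

Ranking by ratio (value/lb): platinum ring 75.00, amber amulet 74.18, silk tapestry 70.30.
Taking the top-ratio items first gives amber amulet + platinum ring for 1116 (15 lb).
Replace platinum ring with silk tapestry: the trade gains 403 net, giving 1519 at 21 lb.
Nothing else within 22 lb beats 1519.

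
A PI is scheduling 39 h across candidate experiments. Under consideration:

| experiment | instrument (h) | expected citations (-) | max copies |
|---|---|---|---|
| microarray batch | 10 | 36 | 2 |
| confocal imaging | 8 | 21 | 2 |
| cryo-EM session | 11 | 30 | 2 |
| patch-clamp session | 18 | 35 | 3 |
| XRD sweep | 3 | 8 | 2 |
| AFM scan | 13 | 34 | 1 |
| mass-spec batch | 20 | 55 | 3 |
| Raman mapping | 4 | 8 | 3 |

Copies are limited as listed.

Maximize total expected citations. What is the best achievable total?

123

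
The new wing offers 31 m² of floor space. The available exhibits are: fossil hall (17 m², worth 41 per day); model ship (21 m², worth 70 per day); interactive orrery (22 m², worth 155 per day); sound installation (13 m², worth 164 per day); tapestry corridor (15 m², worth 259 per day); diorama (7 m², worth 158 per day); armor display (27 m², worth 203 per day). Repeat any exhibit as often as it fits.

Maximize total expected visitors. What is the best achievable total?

Taking 4×diorama: 28 m² used, 632 in expected visitors.
Nothing else within 31 m² beats 632.

632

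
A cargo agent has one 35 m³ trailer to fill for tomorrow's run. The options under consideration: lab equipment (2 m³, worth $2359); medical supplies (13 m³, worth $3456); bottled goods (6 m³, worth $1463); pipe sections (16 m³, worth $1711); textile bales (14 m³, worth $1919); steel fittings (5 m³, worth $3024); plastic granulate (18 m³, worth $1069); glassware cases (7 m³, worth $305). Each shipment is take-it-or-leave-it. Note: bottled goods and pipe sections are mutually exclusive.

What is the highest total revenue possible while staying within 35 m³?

Ranking by ratio (revenue/m³): lab equipment 1179.50, steel fittings 604.80, medical supplies 265.85.
A density-first pass picks lab equipment + medical supplies + bottled goods + steel fittings + glassware cases — 10607 at 33 m³.
Replace bottled goods and glassware cases with textile bales: the trade gains 151 net, giving 10758 at 34 m³.
Next best is lab equipment + medical supplies + bottled goods + steel fittings + glassware cases at 10607 (33 m³) — short by 151.

10758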